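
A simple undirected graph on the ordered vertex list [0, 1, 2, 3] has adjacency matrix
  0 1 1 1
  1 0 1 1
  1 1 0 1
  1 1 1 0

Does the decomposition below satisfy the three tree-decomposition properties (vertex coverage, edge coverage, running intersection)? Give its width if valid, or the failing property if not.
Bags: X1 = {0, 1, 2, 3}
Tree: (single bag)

Yes; width 3.

Checking the three conditions: (i) the bags cover all of {0, 1, 2, 3}; (ii) for each edge, some bag contains both endpoints; (iii) the bags containing any fixed vertex form a subtree. All hold, so the decomposition is valid with width 4 − 1 = 3.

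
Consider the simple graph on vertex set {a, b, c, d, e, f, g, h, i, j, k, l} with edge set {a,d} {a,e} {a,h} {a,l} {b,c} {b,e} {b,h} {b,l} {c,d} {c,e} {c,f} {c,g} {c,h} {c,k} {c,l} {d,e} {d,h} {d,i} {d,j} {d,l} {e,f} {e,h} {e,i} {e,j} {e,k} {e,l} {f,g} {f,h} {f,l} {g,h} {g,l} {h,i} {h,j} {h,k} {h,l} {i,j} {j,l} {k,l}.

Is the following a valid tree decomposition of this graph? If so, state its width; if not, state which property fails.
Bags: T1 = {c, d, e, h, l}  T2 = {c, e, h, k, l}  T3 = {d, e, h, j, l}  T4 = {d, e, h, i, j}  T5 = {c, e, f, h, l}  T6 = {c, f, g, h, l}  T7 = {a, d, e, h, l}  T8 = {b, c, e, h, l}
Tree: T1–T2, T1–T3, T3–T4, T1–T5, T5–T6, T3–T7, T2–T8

Every vertex of G appears in some bag (union = {a, b, c, d, e, f, g, h, i, j, k, l}); every edge is covered by a bag; and for each vertex v the set of bags containing v is connected in the bag tree. The decomposition is therefore valid. The largest bag has 5 vertices, so the width is 4.

Yes; width 4.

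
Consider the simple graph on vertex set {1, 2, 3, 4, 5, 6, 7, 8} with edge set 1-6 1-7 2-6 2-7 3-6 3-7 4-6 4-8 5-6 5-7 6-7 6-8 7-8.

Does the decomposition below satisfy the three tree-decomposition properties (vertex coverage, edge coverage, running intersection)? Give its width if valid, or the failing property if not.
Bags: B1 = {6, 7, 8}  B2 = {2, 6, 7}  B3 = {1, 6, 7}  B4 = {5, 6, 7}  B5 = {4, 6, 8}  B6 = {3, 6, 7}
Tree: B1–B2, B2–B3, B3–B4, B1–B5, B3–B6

Every vertex of G appears in some bag (union = {1, 2, 3, 4, 5, 6, 7, 8}); every edge is covered by a bag; and for each vertex v the set of bags containing v is connected in the bag tree. The decomposition is therefore valid. The largest bag has 3 vertices, so the width is 2.

Yes; width 2.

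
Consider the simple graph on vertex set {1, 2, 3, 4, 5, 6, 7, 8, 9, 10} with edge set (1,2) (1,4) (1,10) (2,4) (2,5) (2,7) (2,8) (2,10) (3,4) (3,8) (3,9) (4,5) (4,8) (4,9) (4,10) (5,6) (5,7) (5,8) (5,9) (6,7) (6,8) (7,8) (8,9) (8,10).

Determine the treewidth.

3

A width-3 tree decomposition is:
Bags: B1 = {2, 4, 5, 8}  B2 = {2, 5, 7, 8}  B3 = {5, 6, 7, 8}  B4 = {2, 4, 8, 10}  B5 = {1, 2, 4, 10}  B6 = {4, 5, 8, 9}  B7 = {3, 4, 8, 9}
Tree: B1–B2, B2–B3, B1–B4, B4–B5, B1–B6, B6–B7
Every bag has size at most 4, so the width is 4 − 1 = 3 and tw(G) ≤ 3. For the lower bound, the 4 vertices {3, 4, 8, 9} are pairwise adjacent, and any tree decomposition puts a clique entirely inside one bag — forcing width ≥ 3. The upper and lower bounds meet at 3, so that is the treewidth.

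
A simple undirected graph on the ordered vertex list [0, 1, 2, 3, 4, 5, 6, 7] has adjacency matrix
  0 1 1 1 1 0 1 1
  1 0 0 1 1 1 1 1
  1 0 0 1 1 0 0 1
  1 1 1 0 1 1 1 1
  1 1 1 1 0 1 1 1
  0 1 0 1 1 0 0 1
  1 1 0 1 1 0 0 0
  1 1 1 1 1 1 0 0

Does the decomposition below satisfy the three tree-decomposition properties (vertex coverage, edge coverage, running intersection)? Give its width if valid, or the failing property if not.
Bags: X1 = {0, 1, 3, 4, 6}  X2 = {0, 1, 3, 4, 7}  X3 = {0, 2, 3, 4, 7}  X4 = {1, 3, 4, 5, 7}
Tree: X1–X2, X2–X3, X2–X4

Yes; width 4.

Vertex coverage: the bags together contain {0, 1, 2, 3, 4, 5, 6, 7}, the full vertex set. Edge coverage: each edge of G has both endpoints in at least one bag. Running intersection: for every vertex, the bags containing it form a connected subtree. All three properties hold, so this is a valid tree decomposition of width max|bag| − 1 = 4, and hence tw(G) ≤ 4.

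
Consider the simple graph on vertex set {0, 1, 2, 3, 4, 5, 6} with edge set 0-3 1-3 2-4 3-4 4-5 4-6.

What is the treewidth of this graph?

1

A width-1 tree decomposition is:
Bags: B1 = {2, 4}  B2 = {3, 4}  B3 = {4, 5}  B4 = {4, 6}  B5 = {1, 3}  B6 = {0, 3}
Tree: B1–B2, B1–B3, B3–B4, B2–B5, B2–B6
The largest bag has 2 vertices, giving width 1; this decomposition certifies tw(G) ≤ 1. G has an edge, so its treewidth is at least 1. Hence tw(G) = 1 exactly.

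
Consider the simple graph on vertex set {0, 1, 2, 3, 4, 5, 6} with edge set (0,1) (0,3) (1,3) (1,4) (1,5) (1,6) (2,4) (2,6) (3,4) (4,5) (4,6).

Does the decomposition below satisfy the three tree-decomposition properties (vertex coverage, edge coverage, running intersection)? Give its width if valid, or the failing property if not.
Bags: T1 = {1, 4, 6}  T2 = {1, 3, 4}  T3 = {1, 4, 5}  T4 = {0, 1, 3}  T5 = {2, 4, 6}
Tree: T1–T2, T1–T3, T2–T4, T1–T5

Yes; width 2.

Every vertex of G appears in some bag (union = {0, 1, 2, 3, 4, 5, 6}); every edge is covered by a bag; and for each vertex v the set of bags containing v is connected in the bag tree. The decomposition is therefore valid. The largest bag has 3 vertices, so the width is 2.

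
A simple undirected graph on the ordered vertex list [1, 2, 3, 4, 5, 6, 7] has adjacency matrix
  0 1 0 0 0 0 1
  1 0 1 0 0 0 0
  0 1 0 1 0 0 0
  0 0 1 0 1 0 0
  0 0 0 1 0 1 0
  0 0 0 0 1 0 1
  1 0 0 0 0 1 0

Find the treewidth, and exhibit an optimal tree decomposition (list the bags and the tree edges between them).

The largest bag has 3 vertices, giving width 2; this decomposition certifies tw(G) ≤ 2. Since 3–4–5–6–7–1–2–3 is a cycle in G, G is not acyclic. Forests are exactly the graphs of treewidth ≤ 1, so tw(G) ≥ 2. Therefore the treewidth is 2.

Treewidth 2.
Bags: B1 = {3, 4, 5}  B2 = {3, 5, 6}  B3 = {3, 6, 7}  B4 = {1, 3, 7}  B5 = {1, 2, 3}
Tree: B1–B2, B2–B3, B3–B4, B4–B5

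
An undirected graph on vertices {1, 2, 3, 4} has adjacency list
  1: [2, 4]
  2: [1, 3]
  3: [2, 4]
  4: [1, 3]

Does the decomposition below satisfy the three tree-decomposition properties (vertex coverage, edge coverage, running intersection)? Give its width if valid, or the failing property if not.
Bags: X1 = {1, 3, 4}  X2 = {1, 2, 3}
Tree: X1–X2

Yes; width 2.

Checking the three conditions: (i) the bags cover all of {1, 2, 3, 4}; (ii) for each edge, some bag contains both endpoints; (iii) the bags containing any fixed vertex form a subtree. All hold, so the decomposition is valid with width 3 − 1 = 2.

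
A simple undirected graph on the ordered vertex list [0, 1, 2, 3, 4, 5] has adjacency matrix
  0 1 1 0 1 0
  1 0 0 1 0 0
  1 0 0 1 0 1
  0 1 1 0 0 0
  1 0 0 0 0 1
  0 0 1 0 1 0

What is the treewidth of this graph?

A width-2 tree decomposition is:
Bags: B1 = {2, 4, 5}  B2 = {0, 2, 4}  B3 = {0, 2, 3}  B4 = {0, 1, 3}
Tree: B1–B2, B2–B3, B3–B4
Each bag holds 3 vertices, so the decomposition has width 2, which upper-bounds the treewidth. Since 5–4–0–2–5 is a cycle in G, G is not acyclic. Forests are exactly the graphs of treewidth ≤ 1, so tw(G) ≥ 2. Hence tw(G) = 2 exactly.

2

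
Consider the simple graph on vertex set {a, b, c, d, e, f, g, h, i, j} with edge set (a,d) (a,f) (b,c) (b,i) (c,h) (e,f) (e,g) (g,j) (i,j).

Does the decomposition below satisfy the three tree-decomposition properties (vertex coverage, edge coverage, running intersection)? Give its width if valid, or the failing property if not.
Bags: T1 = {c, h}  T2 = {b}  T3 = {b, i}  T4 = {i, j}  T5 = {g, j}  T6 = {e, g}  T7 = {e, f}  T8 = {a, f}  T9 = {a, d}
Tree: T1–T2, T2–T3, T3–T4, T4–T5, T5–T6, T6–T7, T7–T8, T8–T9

No — edge (c,b) lies in no bag.

A tree decomposition must satisfy three properties: every vertex lies in some bag; for every edge, both endpoints lie together in some bag; and for every vertex, the bags containing it form a connected subtree. Here edge (c,b) lies in no bag, so the decomposition is invalid.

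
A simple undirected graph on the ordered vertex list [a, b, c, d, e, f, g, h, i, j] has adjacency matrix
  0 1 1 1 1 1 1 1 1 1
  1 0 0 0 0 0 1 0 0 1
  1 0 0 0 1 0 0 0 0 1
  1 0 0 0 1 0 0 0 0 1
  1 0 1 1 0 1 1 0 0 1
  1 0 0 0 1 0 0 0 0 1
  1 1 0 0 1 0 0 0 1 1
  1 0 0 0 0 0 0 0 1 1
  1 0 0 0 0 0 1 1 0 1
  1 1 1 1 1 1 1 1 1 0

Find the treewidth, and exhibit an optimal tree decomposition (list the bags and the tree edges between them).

Each bag holds 4 vertices, so the decomposition has width 3, which upper-bounds the treewidth. For the lower bound, the 4 vertices {a, d, e, j} are pairwise adjacent, and any tree decomposition puts a clique entirely inside one bag — forcing width ≥ 3. Hence tw(G) = 3 exactly.

Treewidth 3.
One optimal decomposition is:
Bags: B1 = {a, e, g, j}  B2 = {a, d, e, j}  B3 = {a, e, f, j}  B4 = {a, g, i, j}  B5 = {a, h, i, j}  B6 = {a, c, e, j}  B7 = {a, b, g, j}
Tree: B1–B2, B1–B3, B1–B4, B4–B5, B1–B6, B4–B7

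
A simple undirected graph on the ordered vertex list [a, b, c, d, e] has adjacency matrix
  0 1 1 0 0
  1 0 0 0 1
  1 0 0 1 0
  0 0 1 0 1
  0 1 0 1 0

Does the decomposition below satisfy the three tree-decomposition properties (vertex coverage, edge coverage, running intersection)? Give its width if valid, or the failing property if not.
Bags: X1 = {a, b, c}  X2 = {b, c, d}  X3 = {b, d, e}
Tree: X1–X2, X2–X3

Vertex coverage: the bags together contain {a, b, c, d, e}, the full vertex set. Edge coverage: each edge of G has both endpoints in at least one bag. Running intersection: for every vertex, the bags containing it form a connected subtree. All three properties hold, so this is a valid tree decomposition of width max|bag| − 1 = 2, and hence tw(G) ≤ 2.

Yes; width 2.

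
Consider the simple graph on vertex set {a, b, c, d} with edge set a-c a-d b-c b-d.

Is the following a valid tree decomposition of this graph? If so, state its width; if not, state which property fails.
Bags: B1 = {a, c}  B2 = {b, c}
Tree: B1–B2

A tree decomposition must satisfy three properties: every vertex lies in some bag; for every edge, both endpoints lie together in some bag; and for every vertex, the bags containing it form a connected subtree. Here vertex d appears in no bag, so the decomposition is invalid.

No — vertex d appears in no bag.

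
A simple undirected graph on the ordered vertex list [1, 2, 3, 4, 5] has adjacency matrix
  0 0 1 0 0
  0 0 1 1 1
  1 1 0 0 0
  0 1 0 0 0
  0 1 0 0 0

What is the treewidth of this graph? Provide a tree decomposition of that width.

Treewidth 1.
One optimal decomposition is:
Bags: B1 = {1, 3}  B2 = {2, 3}  B3 = {2, 5}  B4 = {2, 4}
Tree: B1–B2, B2–B3, B2–B4

The largest bag has 2 vertices, giving width 1; this decomposition certifies tw(G) ≤ 1. G has an edge, so its treewidth is at least 1. Hence tw(G) = 1 exactly.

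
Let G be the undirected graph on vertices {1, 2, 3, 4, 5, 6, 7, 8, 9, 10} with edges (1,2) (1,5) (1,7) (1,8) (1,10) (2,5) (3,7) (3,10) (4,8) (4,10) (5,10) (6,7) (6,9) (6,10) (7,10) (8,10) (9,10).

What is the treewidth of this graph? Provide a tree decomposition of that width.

Treewidth 2.
Bags: B1 = {1, 8, 10}  B2 = {1, 7, 10}  B3 = {1, 5, 10}  B4 = {6, 7, 10}  B5 = {6, 9, 10}  B6 = {3, 7, 10}  B7 = {4, 8, 10}  B8 = {1, 2, 5}
Tree: B1–B2, B2–B3, B2–B4, B4–B5, B2–B6, B1–B7, B3–B8

Every bag has size at most 3, so the width is 3 − 1 = 2 and tw(G) ≤ 2. Conversely, {1, 2, 5} is a clique of size 3, and the vertices of any clique must share a bag in every tree decomposition; so some bag has ≥ 3 vertices and tw(G) ≥ 2. Combining the bounds, tw(G) = 2.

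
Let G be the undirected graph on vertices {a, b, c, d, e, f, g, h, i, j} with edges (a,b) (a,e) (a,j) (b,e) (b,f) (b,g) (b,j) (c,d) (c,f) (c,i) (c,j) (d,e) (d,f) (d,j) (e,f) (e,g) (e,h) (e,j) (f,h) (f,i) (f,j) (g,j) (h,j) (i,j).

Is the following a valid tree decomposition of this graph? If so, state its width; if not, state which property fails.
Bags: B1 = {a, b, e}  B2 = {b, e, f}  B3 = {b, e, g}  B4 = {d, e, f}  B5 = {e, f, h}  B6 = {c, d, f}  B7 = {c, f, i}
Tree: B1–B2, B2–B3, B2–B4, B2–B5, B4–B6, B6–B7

A tree decomposition must satisfy three properties: every vertex lies in some bag; for every edge, both endpoints lie together in some bag; and for every vertex, the bags containing it form a connected subtree. Here vertex j appears in no bag, so the decomposition is invalid.

No — vertex j appears in no bag.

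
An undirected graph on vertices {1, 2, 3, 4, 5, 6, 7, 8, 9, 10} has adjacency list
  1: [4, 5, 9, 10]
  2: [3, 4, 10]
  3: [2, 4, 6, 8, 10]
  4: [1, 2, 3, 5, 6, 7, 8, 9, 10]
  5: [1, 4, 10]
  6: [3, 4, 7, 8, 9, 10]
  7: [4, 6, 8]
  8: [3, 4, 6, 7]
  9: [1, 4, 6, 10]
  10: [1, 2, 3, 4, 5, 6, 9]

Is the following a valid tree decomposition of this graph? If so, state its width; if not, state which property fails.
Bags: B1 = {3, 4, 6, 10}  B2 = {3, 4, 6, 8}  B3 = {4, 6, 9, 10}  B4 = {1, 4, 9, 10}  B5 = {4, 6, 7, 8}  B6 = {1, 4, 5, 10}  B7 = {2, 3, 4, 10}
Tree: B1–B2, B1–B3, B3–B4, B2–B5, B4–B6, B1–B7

Checking the three conditions: (i) the bags cover all of {1, 2, 3, 4, 5, 6, 7, 8, 9, 10}; (ii) for each edge, some bag contains both endpoints; (iii) the bags containing any fixed vertex form a subtree. All hold, so the decomposition is valid with width 4 − 1 = 3.

Yes; width 3.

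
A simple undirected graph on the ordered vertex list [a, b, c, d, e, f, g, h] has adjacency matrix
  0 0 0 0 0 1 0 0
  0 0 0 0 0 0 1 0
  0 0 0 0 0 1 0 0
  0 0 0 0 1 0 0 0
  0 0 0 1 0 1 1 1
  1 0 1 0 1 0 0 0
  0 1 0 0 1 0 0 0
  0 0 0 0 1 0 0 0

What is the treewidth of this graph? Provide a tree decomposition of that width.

Treewidth 1.
One such decomposition:
Bags: B1 = {d, e}  B2 = {e, f}  B3 = {c, f}  B4 = {e, g}  B5 = {a, f}  B6 = {e, h}  B7 = {b, g}
Tree: B1–B2, B2–B3, B2–B4, B2–B5, B1–B6, B4–B7

The largest bag has 2 vertices, giving width 1; this decomposition certifies tw(G) ≤ 1. Since G has at least one edge (e.g. e–d), it is not an edgeless graph, so tw(G) ≥ 1. The upper and lower bounds meet at 1, so that is the treewidth.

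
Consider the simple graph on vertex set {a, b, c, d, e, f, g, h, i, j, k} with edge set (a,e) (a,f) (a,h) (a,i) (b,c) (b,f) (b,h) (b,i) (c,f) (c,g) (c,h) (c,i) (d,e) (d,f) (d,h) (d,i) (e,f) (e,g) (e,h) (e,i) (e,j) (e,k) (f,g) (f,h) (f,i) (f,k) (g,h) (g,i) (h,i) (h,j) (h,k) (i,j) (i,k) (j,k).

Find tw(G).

4

A width-4 tree decomposition is:
Bags: B1 = {e, f, g, h, i}  B2 = {c, f, g, h, i}  B3 = {e, f, h, i, k}  B4 = {a, e, f, h, i}  B5 = {b, c, f, h, i}  B6 = {e, h, i, j, k}  B7 = {d, e, f, h, i}
Tree: B1–B2, B1–B3, B3–B4, B2–B5, B3–B6, B1–B7
Every bag has size at most 5, so the width is 5 − 1 = 4 and tw(G) ≤ 4. For the lower bound, the 5 vertices {e, h, i, j, k} are pairwise adjacent, and any tree decomposition puts a clique entirely inside one bag — forcing width ≥ 4. Combining the bounds, tw(G) = 4.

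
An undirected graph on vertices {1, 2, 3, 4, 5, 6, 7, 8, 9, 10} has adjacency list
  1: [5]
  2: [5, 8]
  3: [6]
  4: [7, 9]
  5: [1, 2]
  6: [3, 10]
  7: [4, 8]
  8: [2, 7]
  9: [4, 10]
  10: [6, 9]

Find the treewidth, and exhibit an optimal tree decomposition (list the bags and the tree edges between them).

Every bag has size at most 2, so the width is 2 − 1 = 1 and tw(G) ≤ 1. G has an edge, so its treewidth is at least 1. The upper and lower bounds meet at 1, so that is the treewidth.

Treewidth 1.
One such decomposition:
Bags: B1 = {1, 5}  B2 = {2, 5}  B3 = {2, 8}  B4 = {7, 8}  B5 = {4, 7}  B6 = {4, 9}  B7 = {9, 10}  B8 = {6, 10}  B9 = {3, 6}
Tree: B1–B2, B2–B3, B3–B4, B4–B5, B5–B6, B6–B7, B7–B8, B8–B9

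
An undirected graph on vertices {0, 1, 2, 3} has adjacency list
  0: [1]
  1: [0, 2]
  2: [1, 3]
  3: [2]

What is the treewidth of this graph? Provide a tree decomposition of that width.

The largest bag has 2 vertices, giving width 1; this decomposition certifies tw(G) ≤ 1. Any graph with an edge has treewidth ≥ 1, and G has the edge 1–2. The upper and lower bounds meet at 1, so that is the treewidth.

Treewidth 1.
One such decomposition:
Bags: B1 = {1, 2}  B2 = {0, 1}  B3 = {2, 3}
Tree: B1–B2, B1–B3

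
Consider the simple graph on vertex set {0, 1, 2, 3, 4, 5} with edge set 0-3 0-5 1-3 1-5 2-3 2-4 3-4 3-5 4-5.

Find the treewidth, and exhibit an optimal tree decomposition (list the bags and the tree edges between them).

Treewidth 2.
Bags: B1 = {3, 4, 5}  B2 = {0, 3, 5}  B3 = {1, 3, 5}  B4 = {2, 3, 4}
Tree: B1–B2, B1–B3, B1–B4

The largest bag has 3 vertices, giving width 2; this decomposition certifies tw(G) ≤ 2. For the lower bound, the 3 vertices {2, 3, 4} are pairwise adjacent, and any tree decomposition puts a clique entirely inside one bag — forcing width ≥ 2. Combining the bounds, tw(G) = 2.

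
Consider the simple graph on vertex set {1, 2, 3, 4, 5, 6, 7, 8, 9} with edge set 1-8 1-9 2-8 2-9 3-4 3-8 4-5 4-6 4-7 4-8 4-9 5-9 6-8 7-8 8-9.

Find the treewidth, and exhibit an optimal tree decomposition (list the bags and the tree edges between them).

Treewidth 2.
One optimal decomposition is:
Bags: B1 = {4, 6, 8}  B2 = {4, 8, 9}  B3 = {2, 8, 9}  B4 = {1, 8, 9}  B5 = {3, 4, 8}  B6 = {4, 5, 9}  B7 = {4, 7, 8}
Tree: B1–B2, B2–B3, B3–B4, B1–B5, B2–B6, B5–B7

Every bag has size at most 3, so the width is 3 − 1 = 2 and tw(G) ≤ 2. Conversely, {1, 8, 9} is a clique of size 3, and the vertices of any clique must share a bag in every tree decomposition; so some bag has ≥ 3 vertices and tw(G) ≥ 2. The upper and lower bounds meet at 2, so that is the treewidth.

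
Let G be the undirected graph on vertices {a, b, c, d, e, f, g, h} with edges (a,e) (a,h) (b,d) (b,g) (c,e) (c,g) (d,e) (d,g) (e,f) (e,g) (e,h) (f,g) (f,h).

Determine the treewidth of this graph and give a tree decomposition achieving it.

Each bag holds 3 vertices, so the decomposition has width 2, which upper-bounds the treewidth. On the other hand G contains the 3-clique {d, e, g}. A clique must lie in a single bag of any decomposition, so no decomposition can have width below 2. Combining the bounds, tw(G) = 2.

Treewidth 2.
Bags: B1 = {d, e, g}  B2 = {c, e, g}  B3 = {e, f, g}  B4 = {b, d, g}  B5 = {e, f, h}  B6 = {a, e, h}
Tree: B1–B2, B1–B3, B1–B4, B3–B5, B5–B6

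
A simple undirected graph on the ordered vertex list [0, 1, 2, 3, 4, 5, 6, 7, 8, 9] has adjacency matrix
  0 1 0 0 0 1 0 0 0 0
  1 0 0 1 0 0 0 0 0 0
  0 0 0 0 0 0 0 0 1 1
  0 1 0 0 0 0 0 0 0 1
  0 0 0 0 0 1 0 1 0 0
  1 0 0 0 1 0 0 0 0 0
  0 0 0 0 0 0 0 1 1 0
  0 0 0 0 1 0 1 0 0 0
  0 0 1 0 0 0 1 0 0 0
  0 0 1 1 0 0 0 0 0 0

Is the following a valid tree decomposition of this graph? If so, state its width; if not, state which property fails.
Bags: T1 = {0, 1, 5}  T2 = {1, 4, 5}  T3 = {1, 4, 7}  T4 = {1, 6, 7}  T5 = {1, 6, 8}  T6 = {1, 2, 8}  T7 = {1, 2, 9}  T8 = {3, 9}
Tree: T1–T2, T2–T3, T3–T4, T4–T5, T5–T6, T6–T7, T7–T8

A tree decomposition must satisfy three properties: every vertex lies in some bag; for every edge, both endpoints lie together in some bag; and for every vertex, the bags containing it form a connected subtree. Here edge (1,3) lies in no bag, so the decomposition is invalid.

No — edge (1,3) lies in no bag.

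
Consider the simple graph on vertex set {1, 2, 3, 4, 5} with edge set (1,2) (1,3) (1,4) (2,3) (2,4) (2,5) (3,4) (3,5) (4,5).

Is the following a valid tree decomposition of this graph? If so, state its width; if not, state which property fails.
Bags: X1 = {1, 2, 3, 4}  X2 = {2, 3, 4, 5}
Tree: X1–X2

Yes; width 3.

Checking the three conditions: (i) the bags cover all of {1, 2, 3, 4, 5}; (ii) for each edge, some bag contains both endpoints; (iii) the bags containing any fixed vertex form a subtree. All hold, so the decomposition is valid with width 4 − 1 = 3.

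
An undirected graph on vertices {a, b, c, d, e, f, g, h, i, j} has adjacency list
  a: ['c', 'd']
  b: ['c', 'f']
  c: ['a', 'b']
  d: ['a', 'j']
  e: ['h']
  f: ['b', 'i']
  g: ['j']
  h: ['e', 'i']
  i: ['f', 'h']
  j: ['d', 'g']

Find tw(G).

1

A width-1 tree decomposition is:
Bags: B1 = {e, h}  B2 = {h, i}  B3 = {f, i}  B4 = {b, f}  B5 = {b, c}  B6 = {a, c}  B7 = {a, d}  B8 = {d, j}  B9 = {g, j}
Tree: B1–B2, B2–B3, B3–B4, B4–B5, B5–B6, B6–B7, B7–B8, B8–B9
The largest bag has 2 vertices, giving width 1; this decomposition certifies tw(G) ≤ 1. Any graph with an edge has treewidth ≥ 1, and G has the edge e–h. Therefore the treewidth is 1.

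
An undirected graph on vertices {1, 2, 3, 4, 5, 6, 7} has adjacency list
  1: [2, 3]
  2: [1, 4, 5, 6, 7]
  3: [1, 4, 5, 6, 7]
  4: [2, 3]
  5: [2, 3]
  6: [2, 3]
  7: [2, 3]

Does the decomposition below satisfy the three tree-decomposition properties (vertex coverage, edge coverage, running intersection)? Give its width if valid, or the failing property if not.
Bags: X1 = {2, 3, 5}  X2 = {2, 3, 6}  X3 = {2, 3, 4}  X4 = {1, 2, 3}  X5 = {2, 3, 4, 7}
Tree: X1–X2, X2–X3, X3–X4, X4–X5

A tree decomposition must satisfy three properties: every vertex lies in some bag; for every edge, both endpoints lie together in some bag; and for every vertex, the bags containing it form a connected subtree. Here bags containing vertex 4 are not connected in the tree, so the decomposition is invalid.

No — bags containing vertex 4 are not connected in the tree.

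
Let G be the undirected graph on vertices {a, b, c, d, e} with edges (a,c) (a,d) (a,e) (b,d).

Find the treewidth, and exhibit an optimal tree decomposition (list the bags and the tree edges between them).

Every bag has size at most 2, so the width is 2 − 1 = 1 and tw(G) ≤ 1. Since G has at least one edge (e.g. b–d), it is not an edgeless graph, so tw(G) ≥ 1. Combining the bounds, tw(G) = 1.

Treewidth 1.
One optimal decomposition is:
Bags: B1 = {b, d}  B2 = {a, d}  B3 = {a, c}  B4 = {a, e}
Tree: B1–B2, B2–B3, B3–B4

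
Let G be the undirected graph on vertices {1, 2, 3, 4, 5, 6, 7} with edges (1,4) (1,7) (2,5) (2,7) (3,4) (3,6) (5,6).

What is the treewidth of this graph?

A width-2 tree decomposition is:
Bags: B1 = {1, 3, 4}  B2 = {1, 3, 7}  B3 = {2, 3, 7}  B4 = {2, 3, 5}  B5 = {3, 5, 6}
Tree: B1–B2, B2–B3, B3–B4, B4–B5
Each bag holds 3 vertices, so the decomposition has width 2, which upper-bounds the treewidth. The edges 3–4–1–7–2–5–6–3 form a cycle, so G is not a tree and its treewidth is at least 2. Therefore the treewidth is 2.

2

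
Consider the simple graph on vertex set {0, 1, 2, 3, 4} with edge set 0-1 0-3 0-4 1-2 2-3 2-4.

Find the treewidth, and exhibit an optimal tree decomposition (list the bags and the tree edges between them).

Treewidth 2.
One optimal decomposition is:
Bags: B1 = {0, 2, 3}  B2 = {0, 2, 4}  B3 = {0, 1, 2}
Tree: B1–B2, B2–B3

The largest bag has 3 vertices, giving width 2; this decomposition certifies tw(G) ≤ 2. The edges 3–0–4–2–3 form a cycle, so G is not a tree and its treewidth is at least 2. Combining the bounds, tw(G) = 2.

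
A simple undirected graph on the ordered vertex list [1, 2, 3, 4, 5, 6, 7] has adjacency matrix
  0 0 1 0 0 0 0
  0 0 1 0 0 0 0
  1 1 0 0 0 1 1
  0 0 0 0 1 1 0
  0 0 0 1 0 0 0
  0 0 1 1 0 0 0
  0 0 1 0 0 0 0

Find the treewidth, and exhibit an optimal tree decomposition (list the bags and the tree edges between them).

Each bag holds 2 vertices, so the decomposition has width 1, which upper-bounds the treewidth. Since G has at least one edge (e.g. 3–6), it is not an edgeless graph, so tw(G) ≥ 1. Combining the bounds, tw(G) = 1.

Treewidth 1.
One optimal decomposition is:
Bags: B1 = {3, 6}  B2 = {2, 3}  B3 = {3, 7}  B4 = {1, 3}  B5 = {4, 6}  B6 = {4, 5}
Tree: B1–B2, B1–B3, B1–B4, B1–B5, B5–B6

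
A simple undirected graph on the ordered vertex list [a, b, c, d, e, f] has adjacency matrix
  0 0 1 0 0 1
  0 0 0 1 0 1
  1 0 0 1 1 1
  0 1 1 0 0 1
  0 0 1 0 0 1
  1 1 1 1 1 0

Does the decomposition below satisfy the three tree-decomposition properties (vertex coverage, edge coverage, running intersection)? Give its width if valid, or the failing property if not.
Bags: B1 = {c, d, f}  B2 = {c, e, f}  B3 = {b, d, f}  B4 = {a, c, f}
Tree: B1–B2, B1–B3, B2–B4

Checking the three conditions: (i) the bags cover all of {a, b, c, d, e, f}; (ii) for each edge, some bag contains both endpoints; (iii) the bags containing any fixed vertex form a subtree. All hold, so the decomposition is valid with width 3 − 1 = 2.

Yes; width 2.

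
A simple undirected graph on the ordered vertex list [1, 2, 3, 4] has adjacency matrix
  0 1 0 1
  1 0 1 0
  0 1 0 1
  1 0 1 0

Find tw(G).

A width-2 tree decomposition is:
Bags: B1 = {1, 3, 4}  B2 = {1, 2, 3}
Tree: B1–B2
Each bag holds 3 vertices, so the decomposition has width 2, which upper-bounds the treewidth. Since 1–4–3–2–1 is a cycle in G, G is not acyclic. Forests are exactly the graphs of treewidth ≤ 1, so tw(G) ≥ 2. Therefore the treewidth is 2.

2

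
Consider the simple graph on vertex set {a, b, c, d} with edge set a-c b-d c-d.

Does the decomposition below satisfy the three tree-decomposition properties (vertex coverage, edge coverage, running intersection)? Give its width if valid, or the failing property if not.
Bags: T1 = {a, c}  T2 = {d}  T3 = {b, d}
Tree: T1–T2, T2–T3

No — edge (c,d) lies in no bag.

A tree decomposition must satisfy three properties: every vertex lies in some bag; for every edge, both endpoints lie together in some bag; and for every vertex, the bags containing it form a connected subtree. Here edge (c,d) lies in no bag, so the decomposition is invalid.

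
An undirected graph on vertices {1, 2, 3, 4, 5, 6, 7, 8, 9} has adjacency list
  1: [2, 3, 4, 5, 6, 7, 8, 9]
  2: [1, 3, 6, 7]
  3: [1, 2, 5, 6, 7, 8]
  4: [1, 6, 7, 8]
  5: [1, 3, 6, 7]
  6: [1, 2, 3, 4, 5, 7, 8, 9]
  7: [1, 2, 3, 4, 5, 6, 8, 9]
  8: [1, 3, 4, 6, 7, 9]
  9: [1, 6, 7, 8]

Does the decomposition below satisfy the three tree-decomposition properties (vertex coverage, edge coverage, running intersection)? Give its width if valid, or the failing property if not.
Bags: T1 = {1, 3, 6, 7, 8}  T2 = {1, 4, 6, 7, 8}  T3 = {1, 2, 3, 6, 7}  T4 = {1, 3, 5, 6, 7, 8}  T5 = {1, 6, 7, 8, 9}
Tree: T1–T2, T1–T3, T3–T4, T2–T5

No — bags containing vertex 8 are not connected in the tree.

A tree decomposition must satisfy three properties: every vertex lies in some bag; for every edge, both endpoints lie together in some bag; and for every vertex, the bags containing it form a connected subtree. Here bags containing vertex 8 are not connected in the tree, so the decomposition is invalid.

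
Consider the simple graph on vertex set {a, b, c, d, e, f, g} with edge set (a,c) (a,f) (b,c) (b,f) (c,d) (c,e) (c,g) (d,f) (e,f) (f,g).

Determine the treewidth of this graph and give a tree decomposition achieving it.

Every bag has size at most 3, so the width is 3 − 1 = 2 and tw(G) ≤ 2. For the lower bound, G contains the cycle c–d–f–b–c, so G is not a forest; only forests have treewidth ≤ 1, hence tw(G) ≥ 2. Hence tw(G) = 2 exactly.

Treewidth 2.
One such decomposition:
Bags: B1 = {c, d, f}  B2 = {b, c, f}  B3 = {c, f, g}  B4 = {c, e, f}  B5 = {a, c, f}
Tree: B1–B2, B2–B3, B3–B4, B4–B5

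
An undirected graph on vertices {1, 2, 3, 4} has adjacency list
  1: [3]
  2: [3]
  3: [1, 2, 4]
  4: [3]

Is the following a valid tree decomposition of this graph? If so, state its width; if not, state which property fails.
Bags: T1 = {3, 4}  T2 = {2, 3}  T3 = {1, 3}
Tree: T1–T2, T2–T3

Yes; width 1.

Every vertex of G appears in some bag (union = {1, 2, 3, 4}); every edge is covered by a bag; and for each vertex v the set of bags containing v is connected in the bag tree. The decomposition is therefore valid. The largest bag has 2 vertices, so the width is 1.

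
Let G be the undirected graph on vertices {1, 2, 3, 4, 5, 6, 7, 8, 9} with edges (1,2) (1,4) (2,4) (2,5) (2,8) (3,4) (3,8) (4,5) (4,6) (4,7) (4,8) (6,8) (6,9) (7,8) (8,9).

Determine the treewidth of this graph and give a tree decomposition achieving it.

Treewidth 2.
One such decomposition:
Bags: B1 = {1, 2, 4}  B2 = {2, 4, 8}  B3 = {2, 4, 5}  B4 = {4, 7, 8}  B5 = {4, 6, 8}  B6 = {6, 8, 9}  B7 = {3, 4, 8}
Tree: B1–B2, B2–B3, B2–B4, B4–B5, B5–B6, B4–B7

Each bag holds 3 vertices, so the decomposition has width 2, which upper-bounds the treewidth. Conversely, {6, 8, 9} is a clique of size 3, and the vertices of any clique must share a bag in every tree decomposition; so some bag has ≥ 3 vertices and tw(G) ≥ 2. The upper and lower bounds meet at 2, so that is the treewidth.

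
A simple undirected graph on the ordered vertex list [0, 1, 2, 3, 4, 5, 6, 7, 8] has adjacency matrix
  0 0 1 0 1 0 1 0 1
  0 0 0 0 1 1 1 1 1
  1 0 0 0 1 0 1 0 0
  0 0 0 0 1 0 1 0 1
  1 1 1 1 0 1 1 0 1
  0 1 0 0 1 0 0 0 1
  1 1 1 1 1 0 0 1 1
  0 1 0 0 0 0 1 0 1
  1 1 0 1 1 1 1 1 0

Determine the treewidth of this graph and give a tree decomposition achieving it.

Treewidth 3.
One such decomposition:
Bags: B1 = {0, 4, 6, 8}  B2 = {1, 4, 6, 8}  B3 = {1, 6, 7, 8}  B4 = {3, 4, 6, 8}  B5 = {0, 2, 4, 6}  B6 = {1, 4, 5, 8}
Tree: B1–B2, B2–B3, B2–B4, B1–B5, B2–B6

Every bag has size at most 4, so the width is 4 − 1 = 3 and tw(G) ≤ 3. For the lower bound, the 4 vertices {1, 4, 5, 8} are pairwise adjacent, and any tree decomposition puts a clique entirely inside one bag — forcing width ≥ 3. Combining the bounds, tw(G) = 3.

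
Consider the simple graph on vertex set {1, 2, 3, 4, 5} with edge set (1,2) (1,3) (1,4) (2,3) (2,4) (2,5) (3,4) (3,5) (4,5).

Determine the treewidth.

A width-3 tree decomposition is:
Bags: B1 = {1, 2, 3, 4}  B2 = {2, 3, 4, 5}
Tree: B1–B2
Each bag holds 4 vertices, so the decomposition has width 3, which upper-bounds the treewidth. Conversely, {1, 2, 3, 4} is a clique of size 4, and the vertices of any clique must share a bag in every tree decomposition; so some bag has ≥ 4 vertices and tw(G) ≥ 3. Therefore the treewidth is 3.

3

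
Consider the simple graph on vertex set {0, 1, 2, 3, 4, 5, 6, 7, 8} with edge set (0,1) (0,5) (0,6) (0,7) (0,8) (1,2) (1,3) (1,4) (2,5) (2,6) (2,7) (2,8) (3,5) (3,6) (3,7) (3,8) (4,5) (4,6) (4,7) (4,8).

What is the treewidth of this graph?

4

A width-4 tree decomposition is:
Bags: B1 = {0, 2, 3, 4, 7}  B2 = {0, 2, 3, 4, 8}  B3 = {0, 2, 3, 4, 6}  B4 = {0, 1, 2, 3, 4}  B5 = {0, 2, 3, 4, 5}
Tree: B1–B2, B2–B3, B3–B4, B4–B5
Every bag has size at most 5, so the width is 5 − 1 = 4 and tw(G) ≤ 4. For the lower bound: the 5 vertex sets {3,7}, {0,8}, {2,6}, {4}, {1} are disjoint, each induces a connected subgraph, and every pair is joined by at least one edge of G. Contracting each set to a single vertex therefore yields K_{5} as a minor, and since treewidth is minor-monotone, tw(G) ≥ tw(K_{5}) = 4. The upper and lower bounds meet at 4, so that is the treewidth.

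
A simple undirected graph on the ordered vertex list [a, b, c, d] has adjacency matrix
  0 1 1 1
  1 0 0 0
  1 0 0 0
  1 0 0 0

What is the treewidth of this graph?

A width-1 tree decomposition is:
Bags: B1 = {a, d}  B2 = {a, c}  B3 = {a, b}
Tree: B1–B2, B2–B3
The largest bag has 2 vertices, giving width 1; this decomposition certifies tw(G) ≤ 1. G has an edge, so its treewidth is at least 1. Therefore the treewidth is 1.

1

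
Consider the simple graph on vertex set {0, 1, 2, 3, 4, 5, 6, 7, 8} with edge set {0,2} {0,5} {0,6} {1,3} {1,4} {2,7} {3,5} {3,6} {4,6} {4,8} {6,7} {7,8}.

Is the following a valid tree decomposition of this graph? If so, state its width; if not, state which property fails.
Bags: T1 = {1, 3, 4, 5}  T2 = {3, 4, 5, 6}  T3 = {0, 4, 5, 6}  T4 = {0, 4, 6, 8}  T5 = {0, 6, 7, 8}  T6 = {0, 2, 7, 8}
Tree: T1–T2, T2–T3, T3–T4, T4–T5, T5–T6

Yes; width 3.

Every vertex of G appears in some bag (union = {0, 1, 2, 3, 4, 5, 6, 7, 8}); every edge is covered by a bag; and for each vertex v the set of bags containing v is connected in the bag tree. The decomposition is therefore valid. The largest bag has 4 vertices, so the width is 3.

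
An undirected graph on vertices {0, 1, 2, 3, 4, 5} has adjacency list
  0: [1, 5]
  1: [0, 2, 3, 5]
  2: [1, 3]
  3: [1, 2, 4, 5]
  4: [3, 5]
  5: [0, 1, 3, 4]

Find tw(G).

A width-2 tree decomposition is:
Bags: B1 = {1, 3, 5}  B2 = {0, 1, 5}  B3 = {1, 2, 3}  B4 = {3, 4, 5}
Tree: B1–B2, B1–B3, B1–B4
Each bag holds 3 vertices, so the decomposition has width 2, which upper-bounds the treewidth. Conversely, {0, 1, 5} is a clique of size 3, and the vertices of any clique must share a bag in every tree decomposition; so some bag has ≥ 3 vertices and tw(G) ≥ 2. Hence tw(G) = 2 exactly.

2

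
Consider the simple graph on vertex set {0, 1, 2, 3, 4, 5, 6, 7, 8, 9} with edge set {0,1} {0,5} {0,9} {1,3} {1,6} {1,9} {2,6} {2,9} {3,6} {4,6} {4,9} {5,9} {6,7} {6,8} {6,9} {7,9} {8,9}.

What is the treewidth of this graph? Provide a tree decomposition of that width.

Treewidth 2.
Bags: B1 = {0, 1, 9}  B2 = {1, 6, 9}  B3 = {2, 6, 9}  B4 = {6, 8, 9}  B5 = {1, 3, 6}  B6 = {4, 6, 9}  B7 = {0, 5, 9}  B8 = {6, 7, 9}
Tree: B1–B2, B2–B3, B2–B4, B2–B5, B2–B6, B1–B7, B3–B8

The largest bag has 3 vertices, giving width 2; this decomposition certifies tw(G) ≤ 2. Conversely, {0, 1, 9} is a clique of size 3, and the vertices of any clique must share a bag in every tree decomposition; so some bag has ≥ 3 vertices and tw(G) ≥ 2. The upper and lower bounds meet at 2, so that is the treewidth.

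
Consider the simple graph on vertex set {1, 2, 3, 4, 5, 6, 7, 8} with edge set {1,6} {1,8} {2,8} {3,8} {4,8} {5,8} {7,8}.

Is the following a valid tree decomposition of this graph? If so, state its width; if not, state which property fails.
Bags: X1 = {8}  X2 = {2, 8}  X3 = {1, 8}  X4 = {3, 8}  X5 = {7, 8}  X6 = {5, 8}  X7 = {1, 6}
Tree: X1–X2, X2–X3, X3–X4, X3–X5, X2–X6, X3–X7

A tree decomposition must satisfy three properties: every vertex lies in some bag; for every edge, both endpoints lie together in some bag; and for every vertex, the bags containing it form a connected subtree. Here vertex 4 appears in no bag, so the decomposition is invalid.

No — vertex 4 appears in no bag.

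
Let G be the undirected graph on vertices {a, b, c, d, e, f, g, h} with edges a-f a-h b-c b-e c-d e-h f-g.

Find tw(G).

1

A width-1 tree decomposition is:
Bags: B1 = {c, d}  B2 = {b, c}  B3 = {b, e}  B4 = {e, h}  B5 = {a, h}  B6 = {a, f}  B7 = {f, g}
Tree: B1–B2, B2–B3, B3–B4, B4–B5, B5–B6, B6–B7
Every bag has size at most 2, so the width is 2 − 1 = 1 and tw(G) ≤ 1. Since G has at least one edge (e.g. d–c), it is not an edgeless graph, so tw(G) ≥ 1. Combining the bounds, tw(G) = 1.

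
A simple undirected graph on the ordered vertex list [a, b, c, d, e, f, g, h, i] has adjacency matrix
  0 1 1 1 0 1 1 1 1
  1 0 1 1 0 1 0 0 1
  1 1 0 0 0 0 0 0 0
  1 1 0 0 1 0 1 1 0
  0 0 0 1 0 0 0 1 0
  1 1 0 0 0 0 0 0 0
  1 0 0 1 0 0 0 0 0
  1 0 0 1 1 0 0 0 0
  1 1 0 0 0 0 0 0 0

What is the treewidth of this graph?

A width-2 tree decomposition is:
Bags: B1 = {a, d, h}  B2 = {a, b, d}  B3 = {d, e, h}  B4 = {a, b, c}  B5 = {a, b, f}  B6 = {a, d, g}  B7 = {a, b, i}
Tree: B1–B2, B1–B3, B2–B4, B2–B5, B2–B6, B2–B7
The largest bag has 3 vertices, giving width 2; this decomposition certifies tw(G) ≤ 2. For the lower bound, the 3 vertices {d, e, h} are pairwise adjacent, and any tree decomposition puts a clique entirely inside one bag — forcing width ≥ 2. Combining the bounds, tw(G) = 2.

2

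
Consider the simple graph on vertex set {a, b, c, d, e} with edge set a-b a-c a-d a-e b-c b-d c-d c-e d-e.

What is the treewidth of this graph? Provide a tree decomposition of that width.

The largest bag has 4 vertices, giving width 3; this decomposition certifies tw(G) ≤ 3. On the other hand G contains the 4-clique {a, c, d, e}. A clique must lie in a single bag of any decomposition, so no decomposition can have width below 3. Hence tw(G) = 3 exactly.

Treewidth 3.
One such decomposition:
Bags: B1 = {a, b, c, d}  B2 = {a, c, d, e}
Tree: B1–B2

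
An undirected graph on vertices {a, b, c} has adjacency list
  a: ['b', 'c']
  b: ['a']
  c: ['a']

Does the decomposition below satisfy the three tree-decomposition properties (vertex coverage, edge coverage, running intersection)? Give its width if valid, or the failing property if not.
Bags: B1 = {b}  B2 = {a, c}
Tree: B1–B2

No — edge (a,b) lies in no bag.

A tree decomposition must satisfy three properties: every vertex lies in some bag; for every edge, both endpoints lie together in some bag; and for every vertex, the bags containing it form a connected subtree. Here edge (a,b) lies in no bag, so the decomposition is invalid.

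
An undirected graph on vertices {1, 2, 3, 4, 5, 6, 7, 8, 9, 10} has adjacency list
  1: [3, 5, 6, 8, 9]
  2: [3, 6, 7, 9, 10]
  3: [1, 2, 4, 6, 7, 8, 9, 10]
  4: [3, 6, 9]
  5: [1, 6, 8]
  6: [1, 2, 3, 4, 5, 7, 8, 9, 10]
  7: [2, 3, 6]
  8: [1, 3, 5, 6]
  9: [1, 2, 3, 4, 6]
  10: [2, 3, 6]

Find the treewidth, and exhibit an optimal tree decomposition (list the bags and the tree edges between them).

Treewidth 3.
Bags: B1 = {2, 3, 6, 9}  B2 = {1, 3, 6, 9}  B3 = {1, 3, 6, 8}  B4 = {2, 3, 6, 7}  B5 = {3, 4, 6, 9}  B6 = {1, 5, 6, 8}  B7 = {2, 3, 6, 10}
Tree: B1–B2, B2–B3, B1–B4, B2–B5, B3–B6, B4–B7

Every bag has size at most 4, so the width is 4 − 1 = 3 and tw(G) ≤ 3. Conversely, {1, 3, 6, 8} is a clique of size 4, and the vertices of any clique must share a bag in every tree decomposition; so some bag has ≥ 4 vertices and tw(G) ≥ 3. Therefore the treewidth is 3.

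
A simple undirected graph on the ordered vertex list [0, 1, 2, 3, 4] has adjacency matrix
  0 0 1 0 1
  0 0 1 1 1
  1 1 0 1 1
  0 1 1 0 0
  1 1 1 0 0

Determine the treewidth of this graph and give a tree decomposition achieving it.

The largest bag has 3 vertices, giving width 2; this decomposition certifies tw(G) ≤ 2. On the other hand G contains the 3-clique {0, 2, 4}. A clique must lie in a single bag of any decomposition, so no decomposition can have width below 2. Combining the bounds, tw(G) = 2.

Treewidth 2.
One optimal decomposition is:
Bags: B1 = {1, 2, 3}  B2 = {1, 2, 4}  B3 = {0, 2, 4}
Tree: B1–B2, B2–B3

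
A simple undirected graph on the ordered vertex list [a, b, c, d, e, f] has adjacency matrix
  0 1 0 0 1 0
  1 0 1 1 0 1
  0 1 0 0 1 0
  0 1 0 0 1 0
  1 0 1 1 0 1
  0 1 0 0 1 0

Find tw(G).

2

A width-2 tree decomposition is:
Bags: B1 = {a, b, e}  B2 = {b, e, f}  B3 = {b, d, e}  B4 = {b, c, e}
Tree: B1–B2, B2–B3, B3–B4
Each bag holds 3 vertices, so the decomposition has width 2, which upper-bounds the treewidth. The edges e–a–b–f–e form a cycle, so G is not a tree and its treewidth is at least 2. Hence tw(G) = 2 exactly.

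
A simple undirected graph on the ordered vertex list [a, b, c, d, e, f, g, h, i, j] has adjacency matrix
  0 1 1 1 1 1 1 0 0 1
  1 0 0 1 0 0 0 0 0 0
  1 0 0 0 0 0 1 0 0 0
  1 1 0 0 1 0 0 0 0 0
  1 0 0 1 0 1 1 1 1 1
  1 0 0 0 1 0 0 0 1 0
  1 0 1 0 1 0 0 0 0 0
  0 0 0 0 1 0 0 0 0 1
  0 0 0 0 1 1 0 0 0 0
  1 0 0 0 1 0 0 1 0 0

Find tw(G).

2

A width-2 tree decomposition is:
Bags: B1 = {e, h, j}  B2 = {a, e, j}  B3 = {a, d, e}  B4 = {a, e, f}  B5 = {a, e, g}  B6 = {e, f, i}  B7 = {a, b, d}  B8 = {a, c, g}
Tree: B1–B2, B2–B3, B2–B4, B3–B5, B4–B6, B3–B7, B5–B8
The largest bag has 3 vertices, giving width 2; this decomposition certifies tw(G) ≤ 2. On the other hand G contains the 3-clique {e, h, j}. A clique must lie in a single bag of any decomposition, so no decomposition can have width below 2. Therefore the treewidth is 2.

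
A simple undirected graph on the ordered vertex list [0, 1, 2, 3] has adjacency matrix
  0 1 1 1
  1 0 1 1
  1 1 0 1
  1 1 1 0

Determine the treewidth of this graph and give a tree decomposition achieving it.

Treewidth 3.
Bags: B1 = {0, 1, 2, 3}
Tree: (single bag)

With just one bag of size 4, the width is 4 − 1 = 3, so tw(G) ≤ 3. On the other hand G contains the 4-clique {0, 1, 2, 3}. A clique must lie in a single bag of any decomposition, so no decomposition can have width below 3. The upper and lower bounds meet at 3, so that is the treewidth.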